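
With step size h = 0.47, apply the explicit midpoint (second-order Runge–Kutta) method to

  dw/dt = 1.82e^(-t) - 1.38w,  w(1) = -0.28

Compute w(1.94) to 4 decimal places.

0.0858

Midpoint: k1 = f(t_n, w_n); k2 = f(t_n + h/2, w_n + (h/2)·k1); w_{n+1} = w_n + h·k2.
t=1.000000, w=-0.280000:
  k1 = f(1.000000, -0.280000) = 1.055941
  k2 = f(1.235000, -0.031854) = 0.573278
  w ← -0.280000 + 0.47·0.573278 = -0.010559
t=1.470000, w=-0.010559:
  k1 = f(1.470000, -0.010559) = 0.433036
  k2 = f(1.705000, 0.091204) = 0.204964
  w ← -0.010559 + 0.47·0.204964 = 0.085774
w(1.94) ≈ 0.0858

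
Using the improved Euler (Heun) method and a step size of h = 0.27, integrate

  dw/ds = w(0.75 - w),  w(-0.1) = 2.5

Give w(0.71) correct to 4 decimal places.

1.2487

Heun: k1 = f(s_n, w_n); k2 = f(s_n + h, w_n + h·k1); w_{n+1} = w_n + (h/2)·(k1 + k2).
s=-0.100000, w=2.500000:
  k1 = f(-0.100000, 2.500000) = -4.375000
  k2 = f(0.170000, 1.318750) = -0.750039
  w ← 2.500000 + (0.27/2)·(-4.375000 + (-0.750039)) = 1.808120
s=0.170000, w=1.808120:
  k1 = f(0.170000, 1.808120) = -1.913207
  k2 = f(0.440000, 1.291554) = -0.699446
  w ← 1.808120 + (0.27/2)·(-1.913207 + (-0.699446)) = 1.455412
s=0.440000, w=1.455412:
  k1 = f(0.440000, 1.455412) = -1.026664
  k2 = f(0.710000, 1.178212) = -0.504525
  w ← 1.455412 + (0.27/2)·(-1.026664 + (-0.504525)) = 1.248701
w(0.71) ≈ 1.2487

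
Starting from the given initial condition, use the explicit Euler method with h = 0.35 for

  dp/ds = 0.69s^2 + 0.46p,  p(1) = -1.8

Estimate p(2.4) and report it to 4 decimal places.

Euler: p_{n+1} = p_n + h·f(s_n, p_n).
s=1.000000, p=-1.800000: f=-0.138000 → p ← -1.800000 + 0.35·(-0.138000) = -1.848300
s=1.350000, p=-1.848300: f=0.407307 → p ← -1.848300 + 0.35·0.407307 = -1.705743
s=1.700000, p=-1.705743: f=1.209458 → p ← -1.705743 + 0.35·1.209458 = -1.282432
s=2.050000, p=-1.282432: f=2.309806 → p ← -1.282432 + 0.35·2.309806 = -0.474000
p(2.4) ≈ -0.4740

-0.4740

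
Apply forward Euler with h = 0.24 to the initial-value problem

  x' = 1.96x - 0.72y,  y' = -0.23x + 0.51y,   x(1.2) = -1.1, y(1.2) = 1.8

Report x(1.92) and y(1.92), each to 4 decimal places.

-5.1203, 2.9175

Euler on (x,y): x_{n+1} = x_n + h·x', y_{n+1} = y_n + h·y'.
1.200000: (-1.100000, 1.800000); f=(-3.452000, 1.171000) → (-1.928480, 2.081040)
1.440000: (-1.928480, 2.081040); f=(-5.278170, 1.504881) → (-3.195241, 2.442211)
1.680000: (-3.195241, 2.442211); f=(-8.021064, 1.980433) → (-5.120296, 2.917515)
(x(1.92), y(1.92)) ≈ (-5.1203, 2.9175)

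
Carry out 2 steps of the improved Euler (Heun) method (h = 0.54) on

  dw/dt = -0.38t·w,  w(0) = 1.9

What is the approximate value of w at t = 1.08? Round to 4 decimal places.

Heun: k1 = f(t_n, w_n); k2 = f(t_n + h, w_n + h·k1); w_{n+1} = w_n + (h/2)·(k1 + k2).
t=0.000000, w=1.900000:
  k1 = f(0.000000, 1.900000) = 0.000000
  k2 = f(0.540000, 1.900000) = -0.389880
  w ← 1.900000 + (0.54/2)·(0.000000 + (-0.389880)) = 1.794732
t=0.540000, w=1.794732:
  k1 = f(0.540000, 1.794732) = -0.368279
  k2 = f(1.080000, 1.595862) = -0.654942
  w ← 1.794732 + (0.54/2)·(-0.368279 + (-0.654942)) = 1.518463
w(1.08) ≈ 1.5185

1.5185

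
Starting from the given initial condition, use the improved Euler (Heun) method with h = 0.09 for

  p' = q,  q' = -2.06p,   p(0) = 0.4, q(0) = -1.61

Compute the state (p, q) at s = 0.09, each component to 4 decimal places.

Heun on (p,q): k1 = f(s_n, state_n); k2 = f(s_n + h, state_n + h·k1); state_{n+1} = state_n + (h/2)·(k1 + k2).
0.000000: (0.400000, -1.610000)
  k1 = (-1.610000, -0.824000)
  predictor → (0.255100, -1.684160)
  k2 = (-1.684160, -0.525506)
  → (0.251763, -1.670728)
(p(0.09), q(0.09)) ≈ (0.2518, -1.6707)

0.2518, -1.6707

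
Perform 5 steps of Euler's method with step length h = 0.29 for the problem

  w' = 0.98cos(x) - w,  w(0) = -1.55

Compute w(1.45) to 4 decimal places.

0.2535

Euler: w_{n+1} = w_n + h·f(x_n, w_n).
x=0.000000, w=-1.550000: f=2.530000 → w ← -1.550000 + 0.29·2.530000 = -0.816300
x=0.290000, w=-0.816300: f=1.755379 → w ← -0.816300 + 0.29·1.755379 = -0.307240
x=0.580000, w=-0.307240: f=1.126973 → w ← -0.307240 + 0.29·1.126973 = 0.019582
x=0.870000, w=0.019582: f=0.612348 → w ← 0.019582 + 0.29·0.612348 = 0.197163
x=1.160000, w=0.197163: f=0.194190 → w ← 0.197163 + 0.29·0.194190 = 0.253478
w(1.45) ≈ 0.2535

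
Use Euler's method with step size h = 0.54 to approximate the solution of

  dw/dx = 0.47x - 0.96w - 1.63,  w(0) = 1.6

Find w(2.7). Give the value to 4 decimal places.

Euler: w_{n+1} = w_n + h·f(x_n, w_n).
x=0.000000, w=1.600000: f=-3.166000 → w ← 1.600000 + 0.54·(-3.166000) = -0.109640
x=0.540000, w=-0.109640: f=-1.270946 → w ← -0.109640 + 0.54·(-1.270946) = -0.795951
x=1.080000, w=-0.795951: f=-0.358287 → w ← -0.795951 + 0.54·(-0.358287) = -0.989426
x=1.620000, w=-0.989426: f=0.081249 → w ← -0.989426 + 0.54·0.081249 = -0.945551
x=2.160000, w=-0.945551: f=0.292929 → w ← -0.945551 + 0.54·0.292929 = -0.787370
w(2.7) ≈ -0.7874

-0.7874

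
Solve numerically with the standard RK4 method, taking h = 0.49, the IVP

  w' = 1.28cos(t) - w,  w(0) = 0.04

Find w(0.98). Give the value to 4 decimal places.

RK4: k1 = f(t_n, w_n); k2 = f(t_n + h/2, w_n + (h/2)·k1); k3 = f(t_n + h/2, w_n + (h/2)·k2); k4 = f(t_n + h, w_n + h·k3); w_{n+1} = w_n + (h/6)·(k1 + 2k2 + 2k3 + k4).
t=0.000000, w=0.040000:
  k1 = f(0.000000, 0.040000) = 1.240000
  k2 = f(0.245000, 0.343800) = 0.897976
  k3 = f(0.245000, 0.260004) = 0.981772
  k4 = f(0.490000, 0.521068) = 0.608318
  w ← 0.040000 + (0.49/6)·(k1 + 2k2 + 2k3 + k4) = 0.497971
t=0.490000, w=0.497971:
  k1 = f(0.490000, 0.497971) = 0.631415
  k2 = f(0.735000, 0.652668) = 0.296875
  k3 = f(0.735000, 0.570706) = 0.378838
  k4 = f(0.980000, 0.683602) = 0.029387
  w ← 0.497971 + (0.49/6)·(k1 + 2k2 + 2k3 + k4) = 0.662303
w(0.98) ≈ 0.6623

0.6623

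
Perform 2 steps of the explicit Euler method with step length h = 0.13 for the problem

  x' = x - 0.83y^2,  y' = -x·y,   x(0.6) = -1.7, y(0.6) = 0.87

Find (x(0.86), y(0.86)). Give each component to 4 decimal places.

-2.3848, 1.3388

Euler on (x,y): x_{n+1} = x_n + h·x', y_{n+1} = y_n + h·y'.
0.600000: (-1.700000, 0.870000); f=(-2.328227, 1.479000) → (-2.002670, 1.062270)
0.730000: (-2.002670, 1.062270); f=(-2.939256, 2.127376) → (-2.384773, 1.338829)
(x(0.86), y(0.86)) ≈ (-2.3848, 1.3388)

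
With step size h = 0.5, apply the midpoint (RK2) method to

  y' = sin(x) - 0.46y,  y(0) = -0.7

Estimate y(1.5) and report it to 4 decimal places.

Midpoint: k1 = f(x_n, y_n); k2 = f(x_n + h/2, y_n + (h/2)·k1); y_{n+1} = y_n + h·k2.
x=0.000000, y=-0.700000:
  k1 = f(0.000000, -0.700000) = 0.322000
  k2 = f(0.250000, -0.619500) = 0.532374
  y ← -0.700000 + 0.5·0.532374 = -0.433813
x=0.500000, y=-0.433813:
  k1 = f(0.500000, -0.433813) = 0.678980
  k2 = f(0.750000, -0.264068) = 0.803110
  y ← -0.433813 + 0.5·0.803110 = -0.032258
x=1.000000, y=-0.032258:
  k1 = f(1.000000, -0.032258) = 0.856310
  k2 = f(1.250000, 0.181819) = 0.865348
  y ← -0.032258 + 0.5·0.865348 = 0.400416
y(1.5) ≈ 0.4004

0.4004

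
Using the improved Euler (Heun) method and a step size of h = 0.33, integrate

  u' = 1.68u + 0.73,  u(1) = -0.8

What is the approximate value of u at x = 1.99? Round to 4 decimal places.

Heun: k1 = f(x_n, u_n); k2 = f(x_n + h, u_n + h·k1); u_{n+1} = u_n + (h/2)·(k1 + k2).
x=1.000000, u=-0.800000:
  k1 = f(1.000000, -0.800000) = -0.614000
  k2 = f(1.330000, -1.002620) = -0.954402
  u ← -0.800000 + (0.33/2)·(-0.614000 + (-0.954402)) = -1.058786
x=1.330000, u=-1.058786:
  k1 = f(1.330000, -1.058786) = -1.048761
  k2 = f(1.660000, -1.404877) = -1.630194
  u ← -1.058786 + (0.33/2)·(-1.048761 + (-1.630194)) = -1.500814
x=1.660000, u=-1.500814:
  k1 = f(1.660000, -1.500814) = -1.791367
  k2 = f(1.990000, -2.091965) = -2.784501
  u ← -1.500814 + (0.33/2)·(-1.791367 + (-2.784501)) = -2.255832
u(1.99) ≈ -2.2558

-2.2558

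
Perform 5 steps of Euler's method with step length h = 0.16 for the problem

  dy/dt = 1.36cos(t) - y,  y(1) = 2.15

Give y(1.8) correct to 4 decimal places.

1.0488

Euler: y_{n+1} = y_n + h·f(t_n, y_n).
t=1.000000, y=2.150000: f=-1.415189 → y ← 2.150000 + 0.16·(-1.415189) = 1.923570
t=1.160000, y=1.923570: f=-1.380468 → y ← 1.923570 + 0.16·(-1.380468) = 1.702695
t=1.320000, y=1.702695: f=-1.365176 → y ← 1.702695 + 0.16·(-1.365176) = 1.484267
t=1.480000, y=1.484267: f=-1.360953 → y ← 1.484267 + 0.16·(-1.360953) = 1.266514
t=1.640000, y=1.266514: f=-1.360556 → y ← 1.266514 + 0.16·(-1.360556) = 1.048825
y(1.8) ≈ 1.0488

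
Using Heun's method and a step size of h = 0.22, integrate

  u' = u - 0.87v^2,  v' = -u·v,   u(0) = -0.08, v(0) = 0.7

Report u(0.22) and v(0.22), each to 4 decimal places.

-0.2053, 0.7212

Heun on (u,v): k1 = f(t_n, state_n); k2 = f(t_n + h, state_n + h·k1); state_{n+1} = state_n + (h/2)·(k1 + k2).
0.000000: (-0.080000, 0.700000)
  k1 = (-0.506300, 0.056000)
  predictor → (-0.191386, 0.712320)
  k2 = (-0.632824, 0.136328)
  → (-0.205304, 0.721156)
(u(0.22), v(0.22)) ≈ (-0.2053, 0.7212)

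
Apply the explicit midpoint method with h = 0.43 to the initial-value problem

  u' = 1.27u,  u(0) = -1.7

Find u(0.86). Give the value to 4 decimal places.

Midpoint: k1 = f(s_n, u_n); k2 = f(s_n + h/2, u_n + (h/2)·k1); u_{n+1} = u_n + h·k2.
s=0.000000, u=-1.700000:
  k1 = f(0.000000, -1.700000) = -2.159000
  k2 = f(0.215000, -2.164185) = -2.748515
  u ← -1.700000 + 0.43·(-2.748515) = -2.881861
s=0.430000, u=-2.881861:
  k1 = f(0.430000, -2.881861) = -3.659964
  k2 = f(0.645000, -3.668754) = -4.659317
  u ← -2.881861 + 0.43·(-4.659317) = -4.885368
u(0.86) ≈ -4.8854

-4.8854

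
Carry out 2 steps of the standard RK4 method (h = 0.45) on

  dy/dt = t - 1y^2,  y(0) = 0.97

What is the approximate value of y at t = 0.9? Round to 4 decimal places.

0.7989

RK4: k1 = f(t_n, y_n); k2 = f(t_n + h/2, y_n + (h/2)·k1); k3 = f(t_n + h/2, y_n + (h/2)·k2); k4 = f(t_n + h, y_n + h·k3); y_{n+1} = y_n + (h/6)·(k1 + 2k2 + 2k3 + k4).
t=0.000000, y=0.970000:
  k1 = f(0.000000, 0.970000) = -0.940900
  k2 = f(0.225000, 0.758297) = -0.350015
  k3 = f(0.225000, 0.891247) = -0.569321
  k4 = f(0.450000, 0.713806) = -0.059519
  y ← 0.970000 + (0.45/6)·(k1 + 2k2 + 2k3 + k4) = 0.757068
t=0.450000, y=0.757068:
  k1 = f(0.450000, 0.757068) = -0.123152
  k2 = f(0.675000, 0.729359) = 0.143035
  k3 = f(0.675000, 0.789251) = 0.052082
  k4 = f(0.900000, 0.780505) = 0.290811
  y ← 0.757068 + (0.45/6)·(k1 + 2k2 + 2k3 + k4) = 0.798910
y(0.9) ≈ 0.7989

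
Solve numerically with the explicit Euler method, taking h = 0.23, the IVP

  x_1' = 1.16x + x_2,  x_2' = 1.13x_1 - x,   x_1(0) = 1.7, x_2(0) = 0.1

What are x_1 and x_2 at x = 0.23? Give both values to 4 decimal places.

1.7230, 0.5418

Euler on (x_1,x_2): x_1_{n+1} = x_1_n + h·x_1', x_2_{n+1} = x_2_n + h·x_2'.
0.000000: (1.700000, 0.100000); f=(0.100000, 1.921000) → (1.723000, 0.541830)
(x_1(0.23), x_2(0.23)) ≈ (1.7230, 0.5418)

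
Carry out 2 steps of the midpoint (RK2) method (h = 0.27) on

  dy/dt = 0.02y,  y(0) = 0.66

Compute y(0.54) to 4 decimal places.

0.6672

Midpoint: k1 = f(t_n, y_n); k2 = f(t_n + h/2, y_n + (h/2)·k1); y_{n+1} = y_n + h·k2.
t=0.000000, y=0.660000:
  k1 = f(0.000000, 0.660000) = 0.013200
  k2 = f(0.135000, 0.661782) = 0.013236
  y ← 0.660000 + 0.27·0.013236 = 0.663574
t=0.270000, y=0.663574:
  k1 = f(0.270000, 0.663574) = 0.013271
  k2 = f(0.405000, 0.665365) = 0.013307
  y ← 0.663574 + 0.27·0.013307 = 0.667167
y(0.54) ≈ 0.6672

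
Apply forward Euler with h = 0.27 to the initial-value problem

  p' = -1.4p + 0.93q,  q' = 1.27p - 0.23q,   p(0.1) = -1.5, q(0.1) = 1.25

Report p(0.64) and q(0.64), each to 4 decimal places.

-0.2199, 0.4049

Euler on (p,q): p_{n+1} = p_n + h·p', q_{n+1} = q_n + h·q'.
0.100000: (-1.500000, 1.250000); f=(3.262500, -2.192500) → (-0.619125, 0.658025)
0.370000: (-0.619125, 0.658025); f=(1.478738, -0.937635) → (-0.219866, 0.404864)
(p(0.64), q(0.64)) ≈ (-0.2199, 0.4049)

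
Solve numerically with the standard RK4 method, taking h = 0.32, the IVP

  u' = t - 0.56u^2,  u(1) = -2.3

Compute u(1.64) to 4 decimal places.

RK4: k1 = f(t_n, u_n); k2 = f(t_n + h/2, u_n + (h/2)·k1); k3 = f(t_n + h/2, u_n + (h/2)·k2); k4 = f(t_n + h, u_n + h·k3); u_{n+1} = u_n + (h/6)·(k1 + 2k2 + 2k3 + k4).
t=1.000000, u=-2.300000:
  k1 = f(1.000000, -2.300000) = -1.962400
  k2 = f(1.160000, -2.613984) = -2.666431
  k3 = f(1.160000, -2.726629) = -3.003323
  k4 = f(1.320000, -3.261063) = -4.635339
  u ← -2.300000 + (0.32/6)·(k1 + 2k2 + 2k3 + k4) = -3.256653
t=1.320000, u=-3.256653:
  k1 = f(1.320000, -3.256653) = -4.619242
  k2 = f(1.480000, -3.995732) = -7.460889
  k3 = f(1.480000, -4.450395) = -9.611371
  k4 = f(1.640000, -6.332292) = -20.814836
  u ← -3.256653 + (0.32/6)·(k1 + 2k2 + 2k3 + k4) = -6.434178
u(1.64) ≈ -6.4342

-6.4342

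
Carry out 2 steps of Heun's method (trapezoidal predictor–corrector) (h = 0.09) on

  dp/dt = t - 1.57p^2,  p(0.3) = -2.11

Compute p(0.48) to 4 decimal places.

Heun: k1 = f(t_n, p_n); k2 = f(t_n + h, p_n + h·k1); p_{n+1} = p_n + (h/2)·(k1 + k2).
t=0.300000, p=-2.110000:
  k1 = f(0.300000, -2.110000) = -6.689797
  k2 = f(0.390000, -2.712082) = -11.157958
  p ← -2.110000 + (0.09/2)·(-6.689797 + (-11.157958)) = -2.913149
t=0.390000, p=-2.913149:
  k1 = f(0.390000, -2.913149) = -12.933706
  k2 = f(0.480000, -4.077183) = -25.618765
  p ← -2.913149 + (0.09/2)·(-12.933706 + (-25.618765)) = -4.648010
p(0.48) ≈ -4.6480

-4.6480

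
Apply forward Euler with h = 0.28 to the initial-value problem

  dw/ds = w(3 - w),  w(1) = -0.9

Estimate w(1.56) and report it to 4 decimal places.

-4.4569

Euler: w_{n+1} = w_n + h·f(s_n, w_n).
s=1.000000, w=-0.900000: f=-3.510000 → w ← -0.900000 + 0.28·(-3.510000) = -1.882800
s=1.280000, w=-1.882800: f=-9.193336 → w ← -1.882800 + 0.28·(-9.193336) = -4.456934
w(1.56) ≈ -4.4569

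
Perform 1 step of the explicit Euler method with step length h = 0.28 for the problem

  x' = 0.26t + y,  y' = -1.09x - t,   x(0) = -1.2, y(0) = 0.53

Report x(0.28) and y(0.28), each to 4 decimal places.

Euler on (x,y): x_{n+1} = x_n + h·x', y_{n+1} = y_n + h·y'.
0.000000: (-1.200000, 0.530000); f=(0.530000, 1.308000) → (-1.051600, 0.896240)
(x(0.28), y(0.28)) ≈ (-1.0516, 0.8962)

-1.0516, 0.8962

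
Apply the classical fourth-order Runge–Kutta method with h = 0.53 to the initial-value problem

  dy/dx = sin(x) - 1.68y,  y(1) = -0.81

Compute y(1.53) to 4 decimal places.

RK4: k1 = f(x_n, y_n); k2 = f(x_n + h/2, y_n + (h/2)·k1); k3 = f(x_n + h/2, y_n + (h/2)·k2); k4 = f(x_n + h, y_n + h·k3); y_{n+1} = y_n + (h/6)·(k1 + 2k2 + 2k3 + k4).
x=1.000000, y=-0.810000:
  k1 = f(1.000000, -0.810000) = 2.202271
  k2 = f(1.265000, -0.226398) = 1.333956
  k3 = f(1.265000, -0.456502) = 1.720530
  k4 = f(1.530000, 0.101881) = 0.828008
  y ← -0.810000 + (0.53/6)·(k1 + 2k2 + 2k3 + k4) = -0.002699
y(1.53) ≈ -0.0027

-0.0027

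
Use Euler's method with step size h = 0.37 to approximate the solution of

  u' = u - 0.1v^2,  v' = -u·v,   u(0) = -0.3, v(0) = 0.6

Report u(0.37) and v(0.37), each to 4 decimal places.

Euler on (u,v): u_{n+1} = u_n + h·u', v_{n+1} = v_n + h·v'.
0.000000: (-0.300000, 0.600000); f=(-0.336000, 0.180000) → (-0.424320, 0.666600)
(u(0.37), v(0.37)) ≈ (-0.4243, 0.6666)

-0.4243, 0.6666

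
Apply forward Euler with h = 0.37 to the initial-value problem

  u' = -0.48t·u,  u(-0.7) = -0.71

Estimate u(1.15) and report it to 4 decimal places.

Euler: u_{n+1} = u_n + h·f(t_n, u_n).
t=-0.700000, u=-0.710000: f=-0.238560 → u ← -0.710000 + 0.37·(-0.238560) = -0.798267
t=-0.330000, u=-0.798267: f=-0.126446 → u ← -0.798267 + 0.37·(-0.126446) = -0.845052
t=0.040000, u=-0.845052: f=0.016225 → u ← -0.845052 + 0.37·0.016225 = -0.839049
t=0.410000, u=-0.839049: f=0.165125 → u ← -0.839049 + 0.37·0.165125 = -0.777953
t=0.780000, u=-0.777953: f=0.291265 → u ← -0.777953 + 0.37·0.291265 = -0.670184
u(1.15) ≈ -0.6702

-0.6702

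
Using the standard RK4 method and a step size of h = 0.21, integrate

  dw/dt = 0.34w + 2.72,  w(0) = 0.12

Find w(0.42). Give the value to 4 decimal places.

1.3664

RK4: k1 = f(t_n, w_n); k2 = f(t_n + h/2, w_n + (h/2)·k1); k3 = f(t_n + h/2, w_n + (h/2)·k2); k4 = f(t_n + h, w_n + h·k3); w_{n+1} = w_n + (h/6)·(k1 + 2k2 + 2k3 + k4).
t=0.000000, w=0.120000:
  k1 = f(0.000000, 0.120000) = 2.760800
  k2 = f(0.105000, 0.409884) = 2.859361
  k3 = f(0.105000, 0.420233) = 2.862879
  k4 = f(0.210000, 0.721205) = 2.965210
  w ← 0.120000 + (0.21/6)·(k1 + 2k2 + 2k3 + k4) = 0.720967
t=0.210000, w=0.720967:
  k1 = f(0.210000, 0.720967) = 2.965129
  k2 = f(0.315000, 1.032306) = 3.070984
  k3 = f(0.315000, 1.043420) = 3.074763
  k4 = f(0.420000, 1.366667) = 3.184667
  w ← 0.720967 + (0.21/6)·(k1 + 2k2 + 2k3 + k4) = 1.366412
w(0.42) ≈ 1.3664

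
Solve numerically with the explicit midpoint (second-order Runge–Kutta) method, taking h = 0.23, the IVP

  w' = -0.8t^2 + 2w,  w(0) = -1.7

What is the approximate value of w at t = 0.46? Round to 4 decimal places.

-4.1959

Midpoint: k1 = f(t_n, w_n); k2 = f(t_n + h/2, w_n + (h/2)·k1); w_{n+1} = w_n + h·k2.
t=0.000000, w=-1.700000:
  k1 = f(0.000000, -1.700000) = -3.400000
  k2 = f(0.115000, -2.091000) = -4.192580
  w ← -1.700000 + 0.23·(-4.192580) = -2.664293
t=0.230000, w=-2.664293:
  k1 = f(0.230000, -2.664293) = -5.370907
  k2 = f(0.345000, -3.281948) = -6.659115
  w ← -2.664293 + 0.23·(-6.659115) = -4.195890
w(0.46) ≈ -4.1959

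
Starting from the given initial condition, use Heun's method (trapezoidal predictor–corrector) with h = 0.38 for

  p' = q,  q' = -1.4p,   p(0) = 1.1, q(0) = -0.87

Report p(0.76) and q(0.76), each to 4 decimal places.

Heun on (p,q): k1 = f(t_n, state_n); k2 = f(t_n + h, state_n + h·k1); state_{n+1} = state_n + (h/2)·(k1 + k2).
0.000000: (1.100000, -0.870000)
  k1 = (-0.870000, -1.540000)
  predictor → (0.769400, -1.455200)
  k2 = (-1.455200, -1.077160)
  → (0.658212, -1.367260)
0.380000: (0.658212, -1.367260)
  k1 = (-1.367260, -0.921497)
  predictor → (0.138653, -1.717429)
  k2 = (-1.717429, -0.194114)
  → (0.072121, -1.579227)
(p(0.76), q(0.76)) ≈ (0.0721, -1.5792)

0.0721, -1.5792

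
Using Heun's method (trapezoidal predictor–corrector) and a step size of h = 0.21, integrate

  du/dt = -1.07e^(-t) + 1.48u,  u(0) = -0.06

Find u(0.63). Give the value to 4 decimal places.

Heun: k1 = f(t_n, u_n); k2 = f(t_n + h, u_n + h·k1); u_{n+1} = u_n + (h/2)·(k1 + k2).
t=0.000000, u=-0.060000:
  k1 = f(0.000000, -0.060000) = -1.158800
  k2 = f(0.210000, -0.303348) = -1.316280
  u ← -0.060000 + (0.21/2)·(-1.158800 + (-1.316280)) = -0.319883
t=0.210000, u=-0.319883:
  k1 = f(0.210000, -0.319883) = -1.340753
  k2 = f(0.420000, -0.601441) = -1.593173
  u ← -0.319883 + (0.21/2)·(-1.340753 + (-1.593173)) = -0.627946
t=0.420000, u=-0.627946:
  k1 = f(0.420000, -0.627946) = -1.632400
  k2 = f(0.630000, -0.970750) = -2.006583
  u ← -0.627946 + (0.21/2)·(-1.632400 + (-2.006583)) = -1.010039
u(0.63) ≈ -1.0100

-1.0100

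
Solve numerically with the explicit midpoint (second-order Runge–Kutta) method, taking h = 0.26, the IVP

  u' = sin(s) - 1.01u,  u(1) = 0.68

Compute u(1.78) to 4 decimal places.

Midpoint: k1 = f(s_n, u_n); k2 = f(s_n + h/2, u_n + (h/2)·k1); u_{n+1} = u_n + h·k2.
s=1.000000, u=0.680000:
  k1 = f(1.000000, 0.680000) = 0.154671
  k2 = f(1.130000, 0.700107) = 0.197304
  u ← 0.680000 + 0.26·0.197304 = 0.731299
s=1.260000, u=0.731299:
  k1 = f(1.260000, 0.731299) = 0.213478
  k2 = f(1.390000, 0.759051) = 0.217059
  u ← 0.731299 + 0.26·0.217059 = 0.787734
s=1.520000, u=0.787734:
  k1 = f(1.520000, 0.787734) = 0.203098
  k2 = f(1.650000, 0.814137) = 0.174586
  u ← 0.787734 + 0.26·0.174586 = 0.833127
u(1.78) ≈ 0.8331

0.8331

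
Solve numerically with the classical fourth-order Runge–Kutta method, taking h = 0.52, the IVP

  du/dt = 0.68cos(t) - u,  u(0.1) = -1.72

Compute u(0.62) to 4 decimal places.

RK4: k1 = f(t_n, u_n); k2 = f(t_n + h/2, u_n + (h/2)·k1); k3 = f(t_n + h/2, u_n + (h/2)·k2); k4 = f(t_n + h, u_n + h·k3); u_{n+1} = u_n + (h/6)·(k1 + 2k2 + 2k3 + k4).
t=0.100000, u=-1.720000:
  k1 = f(0.100000, -1.720000) = 2.396603
  k2 = f(0.360000, -1.096883) = 1.733293
  k3 = f(0.360000, -1.269344) = 1.905754
  k4 = f(0.620000, -0.729008) = 1.282445
  u ← -1.720000 + (0.52/6)·(k1 + 2k2 + 2k3 + k4) = -0.770381
u(0.62) ≈ -0.7704

-0.7704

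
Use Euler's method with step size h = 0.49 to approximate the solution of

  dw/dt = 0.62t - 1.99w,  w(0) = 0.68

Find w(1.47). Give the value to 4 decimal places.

0.3014

Euler: w_{n+1} = w_n + h·f(t_n, w_n).
t=0.000000, w=0.680000: f=-1.353200 → w ← 0.680000 + 0.49·(-1.353200) = 0.016932
t=0.490000, w=0.016932: f=0.270105 → w ← 0.016932 + 0.49·0.270105 = 0.149284
t=0.980000, w=0.149284: f=0.310526 → w ← 0.149284 + 0.49·0.310526 = 0.301441
w(1.47) ≈ 0.3014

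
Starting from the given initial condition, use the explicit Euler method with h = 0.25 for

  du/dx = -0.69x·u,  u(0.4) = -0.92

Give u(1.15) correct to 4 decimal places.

-0.6424

Euler: u_{n+1} = u_n + h·f(x_n, u_n).
x=0.400000, u=-0.920000: f=0.253920 → u ← -0.920000 + 0.25·0.253920 = -0.856520
x=0.650000, u=-0.856520: f=0.384149 → u ← -0.856520 + 0.25·0.384149 = -0.760483
x=0.900000, u=-0.760483: f=0.472260 → u ← -0.760483 + 0.25·0.472260 = -0.642418
u(1.15) ≈ -0.6424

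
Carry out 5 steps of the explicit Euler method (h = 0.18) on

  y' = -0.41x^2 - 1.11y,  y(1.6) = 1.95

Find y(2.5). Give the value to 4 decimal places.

-0.4067

Euler: y_{n+1} = y_n + h·f(x_n, y_n).
x=1.600000, y=1.950000: f=-3.214100 → y ← 1.950000 + 0.18·(-3.214100) = 1.371462
x=1.780000, y=1.371462: f=-2.821367 → y ← 1.371462 + 0.18·(-2.821367) = 0.863616
x=1.960000, y=0.863616: f=-2.533670 → y ← 0.863616 + 0.18·(-2.533670) = 0.407555
x=2.140000, y=0.407555: f=-2.330023 → y ← 0.407555 + 0.18·(-2.330023) = -0.011849
x=2.320000, y=-0.011849: f=-2.193632 → y ← -0.011849 + 0.18·(-2.193632) = -0.406702
y(2.5) ≈ -0.4067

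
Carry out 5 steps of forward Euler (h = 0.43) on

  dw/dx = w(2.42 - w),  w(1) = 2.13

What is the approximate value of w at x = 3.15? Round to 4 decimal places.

Euler: w_{n+1} = w_n + h·f(x_n, w_n).
x=1.000000, w=2.130000: f=0.617700 → w ← 2.130000 + 0.43·0.617700 = 2.395611
x=1.430000, w=2.395611: f=0.058427 → w ← 2.395611 + 0.43·0.058427 = 2.420734
x=1.860000, w=2.420734: f=-0.001778 → w ← 2.420734 + 0.43·(-0.001778) = 2.419970
x=2.290000, w=2.419970: f=0.000073 → w ← 2.419970 + 0.43·0.000073 = 2.420001
x=2.720000, w=2.420001: f=-0.000003 → w ← 2.420001 + 0.43·(-0.000003) = 2.420000
w(3.15) ≈ 2.4200

2.4200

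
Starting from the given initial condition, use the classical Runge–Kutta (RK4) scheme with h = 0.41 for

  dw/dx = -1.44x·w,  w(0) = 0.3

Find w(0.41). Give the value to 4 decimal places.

RK4: k1 = f(x_n, w_n); k2 = f(x_n + h/2, w_n + (h/2)·k1); k3 = f(x_n + h/2, w_n + (h/2)·k2); k4 = f(x_n + h, w_n + h·k3); w_{n+1} = w_n + (h/6)·(k1 + 2k2 + 2k3 + k4).
x=0.000000, w=0.300000:
  k1 = f(0.000000, 0.300000) = 0.000000
  k2 = f(0.205000, 0.300000) = -0.088560
  k3 = f(0.205000, 0.281845) = -0.083201
  k4 = f(0.410000, 0.265888) = -0.156980
  w ← 0.300000 + (0.41/6)·(k1 + 2k2 + 2k3 + k4) = 0.265799
w(0.41) ≈ 0.2658

0.2658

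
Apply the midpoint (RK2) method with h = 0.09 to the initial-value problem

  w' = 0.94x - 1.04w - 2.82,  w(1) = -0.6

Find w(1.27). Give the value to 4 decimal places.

Midpoint: k1 = f(x_n, w_n); k2 = f(x_n + h/2, w_n + (h/2)·k1); w_{n+1} = w_n + h·k2.
x=1.000000, w=-0.600000:
  k1 = f(1.000000, -0.600000) = -1.256000
  k2 = f(1.045000, -0.656520) = -1.154919
  w ← -0.600000 + 0.09·(-1.154919) = -0.703943
x=1.090000, w=-0.703943:
  k1 = f(1.090000, -0.703943) = -1.063300
  k2 = f(1.135000, -0.751791) = -0.971237
  w ← -0.703943 + 0.09·(-0.971237) = -0.791354
x=1.180000, w=-0.791354:
  k1 = f(1.180000, -0.791354) = -0.887792
  k2 = f(1.225000, -0.831305) = -0.803943
  w ← -0.791354 + 0.09·(-0.803943) = -0.863709
w(1.27) ≈ -0.8637

-0.8637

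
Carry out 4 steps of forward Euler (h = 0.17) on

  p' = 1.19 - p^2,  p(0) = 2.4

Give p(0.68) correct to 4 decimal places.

Euler: p_{n+1} = p_n + h·f(x_n, p_n).
x=0.000000, p=2.400000: f=-4.570000 → p ← 2.400000 + 0.17·(-4.570000) = 1.623100
x=0.170000, p=1.623100: f=-1.444454 → p ← 1.623100 + 0.17·(-1.444454) = 1.377543
x=0.340000, p=1.377543: f=-0.707624 → p ← 1.377543 + 0.17·(-0.707624) = 1.257247
x=0.510000, p=1.257247: f=-0.390669 → p ← 1.257247 + 0.17·(-0.390669) = 1.190833
p(0.68) ≈ 1.1908

1.1908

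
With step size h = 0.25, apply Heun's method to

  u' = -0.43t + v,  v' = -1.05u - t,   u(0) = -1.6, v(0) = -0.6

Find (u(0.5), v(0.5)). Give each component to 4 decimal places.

-1.7508, 0.1736

Heun on (u,v): k1 = f(t_n, state_n); k2 = f(t_n + h, state_n + h·k1); state_{n+1} = state_n + (h/2)·(k1 + k2).
0.000000: (-1.600000, -0.600000)
  k1 = (-0.600000, 1.680000)
  predictor → (-1.750000, -0.180000)
  k2 = (-0.287500, 1.587500)
  → (-1.710938, -0.191562)
0.250000: (-1.710938, -0.191562)
  k1 = (-0.299062, 1.546484)
  predictor → (-1.785703, 0.195059)
  k2 = (-0.019941, 1.374988)
  → (-1.750813, 0.173622)
(u(0.5), v(0.5)) ≈ (-1.7508, 0.1736)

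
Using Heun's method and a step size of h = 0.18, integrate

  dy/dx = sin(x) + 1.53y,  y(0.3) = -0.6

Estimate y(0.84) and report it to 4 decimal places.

Heun: k1 = f(x_n, y_n); k2 = f(x_n + h, y_n + h·k1); y_{n+1} = y_n + (h/2)·(k1 + k2).
x=0.300000, y=-0.600000:
  k1 = f(0.300000, -0.600000) = -0.622480
  k2 = f(0.480000, -0.712046) = -0.627652
  y ← -0.600000 + (0.18/2)·(-0.622480 + (-0.627652)) = -0.712512
x=0.480000, y=-0.712512:
  k1 = f(0.480000, -0.712512) = -0.628364
  k2 = f(0.660000, -0.825617) = -0.650078
  y ← -0.712512 + (0.18/2)·(-0.628364 + (-0.650078)) = -0.827572
x=0.660000, y=-0.827572:
  k1 = f(0.660000, -0.827572) = -0.653068
  k2 = f(0.840000, -0.945124) = -0.701396
  y ← -0.827572 + (0.18/2)·(-0.653068 + (-0.701396)) = -0.949473
y(0.84) ≈ -0.9495

-0.9495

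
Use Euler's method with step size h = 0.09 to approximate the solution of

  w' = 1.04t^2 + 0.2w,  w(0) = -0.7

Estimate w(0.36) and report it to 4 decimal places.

-0.7411

Euler: w_{n+1} = w_n + h·f(t_n, w_n).
t=0.000000, w=-0.700000: f=-0.140000 → w ← -0.700000 + 0.09·(-0.140000) = -0.712600
t=0.090000, w=-0.712600: f=-0.134096 → w ← -0.712600 + 0.09·(-0.134096) = -0.724669
t=0.180000, w=-0.724669: f=-0.111238 → w ← -0.724669 + 0.09·(-0.111238) = -0.734680
t=0.270000, w=-0.734680: f=-0.071120 → w ← -0.734680 + 0.09·(-0.071120) = -0.741081
w(0.36) ≈ -0.7411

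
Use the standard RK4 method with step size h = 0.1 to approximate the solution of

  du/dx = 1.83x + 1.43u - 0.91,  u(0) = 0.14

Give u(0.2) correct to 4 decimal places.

RK4: k1 = f(x_n, u_n); k2 = f(x_n + h/2, u_n + (h/2)·k1); k3 = f(x_n + h/2, u_n + (h/2)·k2); k4 = f(x_n + h, u_n + h·k3); u_{n+1} = u_n + (h/6)·(k1 + 2k2 + 2k3 + k4).
x=0.000000, u=0.140000:
  k1 = f(0.000000, 0.140000) = -0.709800
  k2 = f(0.050000, 0.104510) = -0.669051
  k3 = f(0.050000, 0.106547) = -0.666137
  k4 = f(0.100000, 0.073386) = -0.622058
  u ← 0.140000 + (0.1/6)·(k1 + 2k2 + 2k3 + k4) = 0.073296
x=0.100000, u=0.073296:
  k1 = f(0.100000, 0.073296) = -0.622187
  k2 = f(0.150000, 0.042187) = -0.575173
  k3 = f(0.150000, 0.044537) = -0.571811
  k4 = f(0.200000, 0.016115) = -0.520956
  u ← 0.073296 + (0.1/6)·(k1 + 2k2 + 2k3 + k4) = 0.016011
u(0.2) ≈ 0.0160

0.0160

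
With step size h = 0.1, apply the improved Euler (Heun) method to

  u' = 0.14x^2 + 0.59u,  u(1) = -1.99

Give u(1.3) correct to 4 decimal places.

-2.3145

Heun: k1 = f(x_n, u_n); k2 = f(x_n + h, u_n + h·k1); u_{n+1} = u_n + (h/2)·(k1 + k2).
x=1.000000, u=-1.990000:
  k1 = f(1.000000, -1.990000) = -1.034100
  k2 = f(1.100000, -2.093410) = -1.065712
  u ← -1.990000 + (0.1/2)·(-1.034100 + (-1.065712)) = -2.094991
x=1.100000, u=-2.094991:
  k1 = f(1.100000, -2.094991) = -1.066644
  k2 = f(1.200000, -2.201655) = -1.097376
  u ← -2.094991 + (0.1/2)·(-1.066644 + (-1.097376)) = -2.203192
x=1.200000, u=-2.203192:
  k1 = f(1.200000, -2.203192) = -1.098283
  k2 = f(1.300000, -2.313020) = -1.128082
  u ← -2.203192 + (0.1/2)·(-1.098283 + (-1.128082)) = -2.314510
u(1.3) ≈ -2.3145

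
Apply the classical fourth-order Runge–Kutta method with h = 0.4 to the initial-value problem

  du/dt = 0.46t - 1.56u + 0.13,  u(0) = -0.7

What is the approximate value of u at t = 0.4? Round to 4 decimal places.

RK4: k1 = f(t_n, u_n); k2 = f(t_n + h/2, u_n + (h/2)·k1); k3 = f(t_n + h/2, u_n + (h/2)·k2); k4 = f(t_n + h, u_n + h·k3); u_{n+1} = u_n + (h/6)·(k1 + 2k2 + 2k3 + k4).
t=0.000000, u=-0.700000:
  k1 = f(0.000000, -0.700000) = 1.222000
  k2 = f(0.200000, -0.455600) = 0.932736
  k3 = f(0.200000, -0.513453) = 1.022986
  k4 = f(0.400000, -0.290805) = 0.767657
  u ← -0.700000 + (0.4/6)·(k1 + 2k2 + 2k3 + k4) = -0.306593
u(0.4) ≈ -0.3066

-0.3066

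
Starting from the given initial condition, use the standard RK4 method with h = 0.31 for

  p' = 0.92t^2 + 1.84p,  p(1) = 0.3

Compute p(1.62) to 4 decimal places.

2.6377

RK4: k1 = f(t_n, p_n); k2 = f(t_n + h/2, p_n + (h/2)·k1); k3 = f(t_n + h/2, p_n + (h/2)·k2); k4 = f(t_n + h, p_n + h·k3); p_{n+1} = p_n + (h/6)·(k1 + 2k2 + 2k3 + k4).
t=1.000000, p=0.300000:
  k1 = f(1.000000, 0.300000) = 1.472000
  k2 = f(1.155000, 0.528160) = 2.199117
  k3 = f(1.155000, 0.640863) = 2.406491
  k4 = f(1.310000, 1.046012) = 3.503475
  p ← 0.300000 + (0.31/6)·(k1 + 2k2 + 2k3 + k4) = 1.032979
t=1.310000, p=1.032979:
  k1 = f(1.310000, 1.032979) = 3.479494
  k2 = f(1.465000, 1.572301) = 4.867560
  k3 = f(1.465000, 1.787451) = 5.263437
  k4 = f(1.620000, 2.664644) = 7.317394
  p ← 1.032979 + (0.31/6)·(k1 + 2k2 + 2k3 + k4) = 2.637688
p(1.62) ≈ 2.6377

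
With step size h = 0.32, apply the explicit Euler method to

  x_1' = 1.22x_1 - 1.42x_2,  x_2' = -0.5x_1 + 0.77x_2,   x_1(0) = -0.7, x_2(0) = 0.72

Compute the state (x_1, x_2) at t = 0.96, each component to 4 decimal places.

Euler on (x_1,x_2): x_1_{n+1} = x_1_n + h·x_1', x_2_{n+1} = x_2_n + h·x_2'.
0.000000: (-0.700000, 0.720000); f=(-1.876400, 0.904400) → (-1.300448, 1.009408)
0.320000: (-1.300448, 1.009408); f=(-3.019906, 1.427468) → (-2.266818, 1.466198)
0.640000: (-2.266818, 1.466198); f=(-4.847519, 2.262381) → (-3.818024, 2.190160)
(x_1(0.96), x_2(0.96)) ≈ (-3.8180, 2.1902)

-3.8180, 2.1902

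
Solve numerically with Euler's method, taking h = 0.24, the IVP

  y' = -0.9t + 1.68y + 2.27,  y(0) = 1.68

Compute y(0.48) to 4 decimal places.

Euler: y_{n+1} = y_n + h·f(t_n, y_n).
t=0.000000, y=1.680000: f=5.092400 → y ← 1.680000 + 0.24·5.092400 = 2.902176
t=0.240000, y=2.902176: f=6.929656 → y ← 2.902176 + 0.24·6.929656 = 4.565293
y(0.48) ≈ 4.5653

4.5653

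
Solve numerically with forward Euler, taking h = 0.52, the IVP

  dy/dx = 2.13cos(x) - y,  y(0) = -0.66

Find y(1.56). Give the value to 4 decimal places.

Euler: y_{n+1} = y_n + h·f(x_n, y_n).
x=0.000000, y=-0.660000: f=2.790000 → y ← -0.660000 + 0.52·2.790000 = 0.790800
x=0.520000, y=0.790800: f=1.057655 → y ← 0.790800 + 0.52·1.057655 = 1.340781
x=1.040000, y=1.340781: f=-0.262531 → y ← 1.340781 + 0.52·(-0.262531) = 1.204264
y(1.56) ≈ 1.2043

1.2043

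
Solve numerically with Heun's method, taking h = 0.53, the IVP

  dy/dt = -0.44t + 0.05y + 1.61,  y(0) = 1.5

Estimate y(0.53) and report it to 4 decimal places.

Heun: k1 = f(t_n, y_n); k2 = f(t_n + h, y_n + h·k1); y_{n+1} = y_n + (h/2)·(k1 + k2).
t=0.000000, y=1.500000:
  k1 = f(0.000000, 1.500000) = 1.685000
  k2 = f(0.530000, 2.393050) = 1.496453
  y ← 1.500000 + (0.53/2)·(1.685000 + 1.496453) = 2.343085
y(0.53) ≈ 2.3431

2.3431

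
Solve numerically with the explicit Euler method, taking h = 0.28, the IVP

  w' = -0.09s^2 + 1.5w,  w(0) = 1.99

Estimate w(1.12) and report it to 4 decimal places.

8.0581

Euler: w_{n+1} = w_n + h·f(s_n, w_n).
s=0.000000, w=1.990000: f=2.985000 → w ← 1.990000 + 0.28·2.985000 = 2.825800
s=0.280000, w=2.825800: f=4.231644 → w ← 2.825800 + 0.28·4.231644 = 4.010660
s=0.560000, w=4.010660: f=5.987766 → w ← 4.010660 + 0.28·5.987766 = 5.687235
s=0.840000, w=5.687235: f=8.467348 → w ← 5.687235 + 0.28·8.467348 = 8.058092
w(1.12) ≈ 8.0581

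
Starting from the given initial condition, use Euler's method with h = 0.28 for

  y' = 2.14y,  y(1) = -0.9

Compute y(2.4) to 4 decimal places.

-9.4136

Euler: y_{n+1} = y_n + h·f(x_n, y_n).
x=1.000000, y=-0.900000: f=-1.926000 → y ← -0.900000 + 0.28·(-1.926000) = -1.439280
x=1.280000, y=-1.439280: f=-3.080059 → y ← -1.439280 + 0.28·(-3.080059) = -2.301697
x=1.560000, y=-2.301697: f=-4.925631 → y ← -2.301697 + 0.28·(-4.925631) = -3.680873
x=1.840000, y=-3.680873: f=-7.877069 → y ← -3.680873 + 0.28·(-7.877069) = -5.886452
x=2.120000, y=-5.886452: f=-12.597008 → y ← -5.886452 + 0.28·(-12.597008) = -9.413615
y(2.4) ≈ -9.4136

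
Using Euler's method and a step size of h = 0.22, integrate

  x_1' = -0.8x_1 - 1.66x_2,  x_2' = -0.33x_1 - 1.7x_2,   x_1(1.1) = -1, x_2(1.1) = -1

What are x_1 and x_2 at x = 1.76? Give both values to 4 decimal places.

Euler on (x_1,x_2): x_1_{n+1} = x_1_n + h·x_1', x_2_{n+1} = x_2_n + h·x_2'.
1.100000: (-1.000000, -1.000000); f=(2.460000, 2.030000) → (-0.458800, -0.553400)
1.320000: (-0.458800, -0.553400); f=(1.285684, 1.092184) → (-0.175950, -0.313120)
1.540000: (-0.175950, -0.313120); f=(0.660538, 0.590367) → (-0.030631, -0.183239)
(x_1(1.76), x_2(1.76)) ≈ (-0.0306, -0.1832)

-0.0306, -0.1832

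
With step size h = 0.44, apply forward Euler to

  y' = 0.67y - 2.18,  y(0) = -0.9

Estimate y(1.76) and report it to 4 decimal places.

Euler: y_{n+1} = y_n + h·f(t_n, y_n).
t=0.000000, y=-0.900000: f=-2.783000 → y ← -0.900000 + 0.44·(-2.783000) = -2.124520
t=0.440000, y=-2.124520: f=-3.603428 → y ← -2.124520 + 0.44·(-3.603428) = -3.710028
t=0.880000, y=-3.710028: f=-4.665719 → y ← -3.710028 + 0.44·(-4.665719) = -5.762945
t=1.320000, y=-5.762945: f=-6.041173 → y ← -5.762945 + 0.44·(-6.041173) = -8.421061
y(1.76) ≈ -8.4211

-8.4211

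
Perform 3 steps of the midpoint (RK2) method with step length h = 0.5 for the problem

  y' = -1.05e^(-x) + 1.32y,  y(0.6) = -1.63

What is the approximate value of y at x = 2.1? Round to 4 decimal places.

Midpoint: k1 = f(x_n, y_n); k2 = f(x_n + h/2, y_n + (h/2)·k1); y_{n+1} = y_n + h·k2.
x=0.600000, y=-1.630000:
  k1 = f(0.600000, -1.630000) = -2.727852
  k2 = f(0.850000, -2.311963) = -3.500577
  y ← -1.630000 + 0.5·(-3.500577) = -3.380288
x=1.100000, y=-3.380288:
  k1 = f(1.100000, -3.380288) = -4.811495
  k2 = f(1.350000, -4.583162) = -6.321977
  y ← -3.380288 + 0.5·(-6.321977) = -6.541277
x=1.600000, y=-6.541277:
  k1 = f(1.600000, -6.541277) = -8.846477
  k2 = f(1.850000, -8.752896) = -11.718922
  y ← -6.541277 + 0.5·(-11.718922) = -12.400737
y(2.1) ≈ -12.4007

-12.4007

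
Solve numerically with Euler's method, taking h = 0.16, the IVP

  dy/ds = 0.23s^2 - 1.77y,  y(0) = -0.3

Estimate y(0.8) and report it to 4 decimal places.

-0.0333

Euler: y_{n+1} = y_n + h·f(s_n, y_n).
s=0.000000, y=-0.300000: f=0.531000 → y ← -0.300000 + 0.16·0.531000 = -0.215040
s=0.160000, y=-0.215040: f=0.386509 → y ← -0.215040 + 0.16·0.386509 = -0.153199
s=0.320000, y=-0.153199: f=0.294714 → y ← -0.153199 + 0.16·0.294714 = -0.106044
s=0.480000, y=-0.106044: f=0.240691 → y ← -0.106044 + 0.16·0.240691 = -0.067534
s=0.640000, y=-0.067534: f=0.213743 → y ← -0.067534 + 0.16·0.213743 = -0.033335
y(0.8) ≈ -0.0333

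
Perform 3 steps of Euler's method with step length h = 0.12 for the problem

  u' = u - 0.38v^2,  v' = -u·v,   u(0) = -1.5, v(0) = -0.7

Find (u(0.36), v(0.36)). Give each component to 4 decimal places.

-2.2154, -1.2260

Euler on (u,v): u_{n+1} = u_n + h·u', v_{n+1} = v_n + h·v'.
0.000000: (-1.500000, -0.700000); f=(-1.686200, -1.050000) → (-1.702344, -0.826000)
0.120000: (-1.702344, -0.826000); f=(-1.961609, -1.406136) → (-1.937737, -0.994736)
0.240000: (-1.937737, -0.994736); f=(-2.313747, -1.927537) → (-2.215387, -1.226041)
(u(0.36), v(0.36)) ≈ (-2.2154, -1.2260)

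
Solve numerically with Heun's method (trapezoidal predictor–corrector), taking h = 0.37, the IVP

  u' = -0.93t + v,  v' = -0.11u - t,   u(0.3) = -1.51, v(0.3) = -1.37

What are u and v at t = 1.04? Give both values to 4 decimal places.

-3.0625, -1.6869

Heun on (u,v): k1 = f(t_n, state_n); k2 = f(t_n + h, state_n + h·k1); state_{n+1} = state_n + (h/2)·(k1 + k2).
0.300000: (-1.510000, -1.370000)
  k1 = (-1.649000, -0.133900)
  predictor → (-2.120130, -1.419543)
  k2 = (-2.042643, -0.436786)
  → (-2.192954, -1.475577)
0.670000: (-2.192954, -1.475577)
  k1 = (-2.098677, -0.428775)
  predictor → (-2.969464, -1.634224)
  k2 = (-2.601424, -0.713359)
  → (-3.062473, -1.686872)
(u(1.04), v(1.04)) ≈ (-3.0625, -1.6869)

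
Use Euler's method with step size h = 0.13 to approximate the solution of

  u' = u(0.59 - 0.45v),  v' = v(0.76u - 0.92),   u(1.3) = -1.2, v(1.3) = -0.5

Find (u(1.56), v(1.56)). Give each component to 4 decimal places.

-1.4585, -0.2854

Euler on (u,v): u_{n+1} = u_n + h·u', v_{n+1} = v_n + h·v'.
1.300000: (-1.200000, -0.500000); f=(-0.978000, 0.916000) → (-1.327140, -0.380920)
1.430000: (-1.327140, -0.380920); f=(-1.010503, 0.734652) → (-1.458505, -0.285415)
(u(1.56), v(1.56)) ≈ (-1.4585, -0.2854)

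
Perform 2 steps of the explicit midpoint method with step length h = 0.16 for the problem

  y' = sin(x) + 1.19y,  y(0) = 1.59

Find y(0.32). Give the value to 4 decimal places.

2.3782

Midpoint: k1 = f(x_n, y_n); k2 = f(x_n + h/2, y_n + (h/2)·k1); y_{n+1} = y_n + h·k2.
x=0.000000, y=1.590000:
  k1 = f(0.000000, 1.590000) = 1.892100
  k2 = f(0.080000, 1.741368) = 2.152143
  y ← 1.590000 + 0.16·2.152143 = 1.934343
x=0.160000, y=1.934343:
  k1 = f(0.160000, 1.934343) = 2.461186
  k2 = f(0.240000, 2.131238) = 2.773876
  y ← 1.934343 + 0.16·2.773876 = 2.378163
y(0.32) ≈ 2.3782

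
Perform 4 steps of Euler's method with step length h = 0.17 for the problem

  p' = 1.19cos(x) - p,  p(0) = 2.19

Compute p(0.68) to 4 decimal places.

Euler: p_{n+1} = p_n + h·f(x_n, p_n).
x=0.000000, p=2.190000: f=-1.000000 → p ← 2.190000 + 0.17·(-1.000000) = 2.020000
x=0.170000, p=2.020000: f=-0.847154 → p ← 2.020000 + 0.17·(-0.847154) = 1.875984
x=0.340000, p=1.875984: f=-0.754106 → p ← 1.875984 + 0.17·(-0.754106) = 1.747786
x=0.510000, p=1.747786: f=-0.709220 → p ← 1.747786 + 0.17·(-0.709220) = 1.627218
p(0.68) ≈ 1.6272

1.6272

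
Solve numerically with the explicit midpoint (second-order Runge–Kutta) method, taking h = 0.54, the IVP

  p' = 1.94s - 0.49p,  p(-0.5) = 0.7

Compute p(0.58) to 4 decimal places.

0.6024

Midpoint: k1 = f(s_n, p_n); k2 = f(s_n + h/2, p_n + (h/2)·k1); p_{n+1} = p_n + h·k2.
s=-0.500000, p=0.700000:
  k1 = f(-0.500000, 0.700000) = -1.313000
  k2 = f(-0.230000, 0.345490) = -0.615490
  p ← 0.700000 + 0.54·(-0.615490) = 0.367635
s=0.040000, p=0.367635:
  k1 = f(0.040000, 0.367635) = -0.102541
  k2 = f(0.310000, 0.339949) = 0.434825
  p ← 0.367635 + 0.54·0.434825 = 0.602441
p(0.58) ≈ 0.6024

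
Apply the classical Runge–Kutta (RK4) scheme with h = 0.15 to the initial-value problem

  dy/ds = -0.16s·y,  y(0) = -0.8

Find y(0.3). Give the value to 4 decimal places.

RK4: k1 = f(s_n, y_n); k2 = f(s_n + h/2, y_n + (h/2)·k1); k3 = f(s_n + h/2, y_n + (h/2)·k2); k4 = f(s_n + h, y_n + h·k3); y_{n+1} = y_n + (h/6)·(k1 + 2k2 + 2k3 + k4).
s=0.000000, y=-0.800000:
  k1 = f(0.000000, -0.800000) = 0.000000
  k2 = f(0.075000, -0.800000) = 0.009600
  k3 = f(0.075000, -0.799280) = 0.009591
  k4 = f(0.150000, -0.798561) = 0.019165
  y ← -0.800000 + (0.15/6)·(k1 + 2k2 + 2k3 + k4) = -0.798561
s=0.150000, y=-0.798561:
  k1 = f(0.150000, -0.798561) = 0.019165
  k2 = f(0.225000, -0.797124) = 0.028696
  k3 = f(0.225000, -0.796409) = 0.028671
  k4 = f(0.300000, -0.794261) = 0.038125
  y ← -0.798561 + (0.15/6)·(k1 + 2k2 + 2k3 + k4) = -0.794261
y(0.3) ≈ -0.7943

-0.7943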